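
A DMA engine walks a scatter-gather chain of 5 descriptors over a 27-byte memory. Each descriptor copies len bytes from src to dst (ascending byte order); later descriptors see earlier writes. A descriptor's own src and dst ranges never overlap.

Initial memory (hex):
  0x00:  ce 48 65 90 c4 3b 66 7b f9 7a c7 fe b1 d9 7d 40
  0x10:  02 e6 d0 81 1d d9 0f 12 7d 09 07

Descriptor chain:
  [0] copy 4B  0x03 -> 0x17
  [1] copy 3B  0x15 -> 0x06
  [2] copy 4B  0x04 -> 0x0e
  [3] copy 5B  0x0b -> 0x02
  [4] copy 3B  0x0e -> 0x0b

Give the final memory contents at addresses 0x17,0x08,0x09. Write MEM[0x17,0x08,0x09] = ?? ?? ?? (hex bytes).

D0: mem[0x17..0x1a] <- [90 c4 3b 66]
D1: mem[0x06..0x08] <- [d9 0f 90]
D2: mem[0x0e..0x11] <- [c4 3b d9 0f]
D3: mem[0x02..0x06] <- [fe b1 d9 c4 3b]
D4: mem[0x0b..0x0d] <- [c4 3b d9]
query mem[0x17]=0x90, mem[0x08]=0x90, mem[0x09]=0x7a

MEM[0x17,0x08,0x09] = 90 90 7a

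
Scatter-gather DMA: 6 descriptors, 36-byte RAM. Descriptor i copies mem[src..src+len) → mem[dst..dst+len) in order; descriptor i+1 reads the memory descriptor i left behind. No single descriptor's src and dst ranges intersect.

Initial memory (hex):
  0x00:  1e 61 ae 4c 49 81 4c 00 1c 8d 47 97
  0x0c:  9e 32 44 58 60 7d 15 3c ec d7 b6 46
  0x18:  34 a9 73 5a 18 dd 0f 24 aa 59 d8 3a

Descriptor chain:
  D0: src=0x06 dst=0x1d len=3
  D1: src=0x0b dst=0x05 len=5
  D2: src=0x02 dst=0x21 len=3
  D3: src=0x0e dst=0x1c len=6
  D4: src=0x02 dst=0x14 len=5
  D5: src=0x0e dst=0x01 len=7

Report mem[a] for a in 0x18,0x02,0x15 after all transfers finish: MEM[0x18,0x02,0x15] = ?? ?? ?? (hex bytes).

MEM[0x18,0x02,0x15] = 9e 58 4c

D0: mem[0x1d..0x1f] <- [4c 00 1c]
D1: mem[0x05..0x09] <- [97 9e 32 44 58]
D2: mem[0x21..0x23] <- [ae 4c 49]
D3: mem[0x1c..0x21] <- [44 58 60 7d 15 3c]
D4: mem[0x14..0x18] <- [ae 4c 49 97 9e]
D5: mem[0x01..0x07] <- [44 58 60 7d 15 3c ae]
query mem[0x18]=0x9e, mem[0x02]=0x58, mem[0x15]=0x4c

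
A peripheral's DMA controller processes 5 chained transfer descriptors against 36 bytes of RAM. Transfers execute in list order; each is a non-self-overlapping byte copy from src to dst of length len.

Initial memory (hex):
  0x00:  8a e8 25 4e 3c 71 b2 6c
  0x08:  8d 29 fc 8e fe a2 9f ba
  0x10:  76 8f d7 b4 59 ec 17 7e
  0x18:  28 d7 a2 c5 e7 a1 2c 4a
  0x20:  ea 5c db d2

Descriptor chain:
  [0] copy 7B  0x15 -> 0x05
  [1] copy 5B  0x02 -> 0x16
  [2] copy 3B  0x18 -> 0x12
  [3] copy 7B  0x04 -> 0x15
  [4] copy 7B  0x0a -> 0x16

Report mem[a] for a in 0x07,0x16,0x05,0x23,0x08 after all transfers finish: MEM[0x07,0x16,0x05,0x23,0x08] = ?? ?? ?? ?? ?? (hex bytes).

  after D0: wrote 7B at 0x05 = ec177e28d7a2c5
  after D1: wrote 5B at 0x16 = 254e3cec17
  after D2: wrote 3B at 0x12 = 3cec17
  after D3: wrote 7B at 0x15 = 3cec177e28d7a2
  after D4: wrote 7B at 0x16 = a2c5fea29fba76
query mem[0x07]=0x7e, mem[0x16]=0xa2, mem[0x05]=0xec, mem[0x23]=0xd2, mem[0x08]=0x28

MEM[0x07,0x16,0x05,0x23,0x08] = 7e a2 ec d2 28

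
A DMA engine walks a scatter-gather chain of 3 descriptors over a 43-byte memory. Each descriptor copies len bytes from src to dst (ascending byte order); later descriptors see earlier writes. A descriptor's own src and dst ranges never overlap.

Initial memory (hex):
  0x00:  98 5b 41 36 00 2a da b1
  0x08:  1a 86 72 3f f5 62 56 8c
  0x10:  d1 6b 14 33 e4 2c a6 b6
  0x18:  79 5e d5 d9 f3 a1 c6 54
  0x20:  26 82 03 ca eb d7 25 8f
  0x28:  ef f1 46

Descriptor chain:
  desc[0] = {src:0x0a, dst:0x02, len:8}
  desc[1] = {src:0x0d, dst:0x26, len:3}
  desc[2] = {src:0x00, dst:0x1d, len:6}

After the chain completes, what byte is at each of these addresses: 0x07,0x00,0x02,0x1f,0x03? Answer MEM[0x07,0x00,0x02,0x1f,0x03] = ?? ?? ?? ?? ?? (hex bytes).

D0: mem[0x02..0x09] <- [72 3f f5 62 56 8c d1 6b]
D1: mem[0x26..0x28] <- [62 56 8c]
D2: mem[0x1d..0x22] <- [98 5b 72 3f f5 62]
query mem[0x07]=0x8c, mem[0x00]=0x98, mem[0x02]=0x72, mem[0x1f]=0x72, mem[0x03]=0x3f

MEM[0x07,0x00,0x02,0x1f,0x03] = 8c 98 72 72 3f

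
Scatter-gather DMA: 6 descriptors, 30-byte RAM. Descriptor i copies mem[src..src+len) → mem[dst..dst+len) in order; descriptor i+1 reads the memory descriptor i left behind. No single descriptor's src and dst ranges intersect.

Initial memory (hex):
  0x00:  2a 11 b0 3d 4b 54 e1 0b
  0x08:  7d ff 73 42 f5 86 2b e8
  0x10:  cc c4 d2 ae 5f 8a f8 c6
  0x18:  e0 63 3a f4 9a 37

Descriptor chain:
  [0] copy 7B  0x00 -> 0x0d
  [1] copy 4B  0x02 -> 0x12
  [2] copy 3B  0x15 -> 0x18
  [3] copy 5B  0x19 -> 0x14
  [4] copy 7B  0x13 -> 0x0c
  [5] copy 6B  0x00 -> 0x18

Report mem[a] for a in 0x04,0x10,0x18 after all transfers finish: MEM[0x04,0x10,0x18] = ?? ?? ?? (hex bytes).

MEM[0x04,0x10,0x18] = 4b 9a 2a

D0: mem[0x0d..0x13] <- [2a 11 b0 3d 4b 54 e1]
D1: mem[0x12..0x15] <- [b0 3d 4b 54]
D2: mem[0x18..0x1a] <- [54 f8 c6]
D3: mem[0x14..0x18] <- [f8 c6 f4 9a 37]
D4: mem[0x0c..0x12] <- [3d f8 c6 f4 9a 37 f8]
D5: mem[0x18..0x1d] <- [2a 11 b0 3d 4b 54]
query mem[0x04]=0x4b, mem[0x10]=0x9a, mem[0x18]=0x2a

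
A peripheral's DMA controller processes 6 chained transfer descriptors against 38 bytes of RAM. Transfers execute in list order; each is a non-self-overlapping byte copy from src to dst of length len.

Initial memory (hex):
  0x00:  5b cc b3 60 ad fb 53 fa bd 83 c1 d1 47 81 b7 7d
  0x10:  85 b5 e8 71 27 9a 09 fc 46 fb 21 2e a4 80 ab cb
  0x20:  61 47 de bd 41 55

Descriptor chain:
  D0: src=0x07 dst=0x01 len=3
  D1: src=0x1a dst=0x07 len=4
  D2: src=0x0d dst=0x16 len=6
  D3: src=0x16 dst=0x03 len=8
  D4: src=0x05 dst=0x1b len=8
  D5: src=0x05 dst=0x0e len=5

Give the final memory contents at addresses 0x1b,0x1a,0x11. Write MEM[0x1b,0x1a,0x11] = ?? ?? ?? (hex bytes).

MEM[0x1b,0x1a,0x11] = 7d b5 e8

  after D0: wrote 3B at 0x01 = fabd83
  after D1: wrote 4B at 0x07 = 212ea480
  after D2: wrote 6B at 0x16 = 81b77d85b5e8
  after D3: wrote 8B at 0x03 = 81b77d85b5e8a480
  after D4: wrote 8B at 0x1b = 7d85b5e8a480d147
  after D5: wrote 5B at 0x0e = 7d85b5e8a4
query mem[0x1b]=0x7d, mem[0x1a]=0xb5, mem[0x11]=0xe8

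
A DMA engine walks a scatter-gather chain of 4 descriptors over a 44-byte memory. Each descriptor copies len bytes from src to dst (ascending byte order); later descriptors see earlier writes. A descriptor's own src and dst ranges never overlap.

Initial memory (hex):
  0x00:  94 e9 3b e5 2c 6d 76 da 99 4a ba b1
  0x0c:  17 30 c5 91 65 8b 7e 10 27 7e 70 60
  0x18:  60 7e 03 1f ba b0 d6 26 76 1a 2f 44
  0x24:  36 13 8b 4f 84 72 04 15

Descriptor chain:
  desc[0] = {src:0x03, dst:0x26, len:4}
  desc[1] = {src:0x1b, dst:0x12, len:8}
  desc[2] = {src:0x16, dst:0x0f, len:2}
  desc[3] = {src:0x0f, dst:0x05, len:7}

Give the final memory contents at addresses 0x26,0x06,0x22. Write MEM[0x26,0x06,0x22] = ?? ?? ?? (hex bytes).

[0] 0x03->0x26 len=4 : e5 2c 6d 76
[1] 0x1b->0x12 len=8 : 1f ba b0 d6 26 76 1a 2f
[2] 0x16->0x0f len=2 : 26 76
[3] 0x0f->0x05 len=7 : 26 76 8b 1f ba b0 d6
query mem[0x26]=0xe5, mem[0x06]=0x76, mem[0x22]=0x2f

MEM[0x26,0x06,0x22] = e5 76 2f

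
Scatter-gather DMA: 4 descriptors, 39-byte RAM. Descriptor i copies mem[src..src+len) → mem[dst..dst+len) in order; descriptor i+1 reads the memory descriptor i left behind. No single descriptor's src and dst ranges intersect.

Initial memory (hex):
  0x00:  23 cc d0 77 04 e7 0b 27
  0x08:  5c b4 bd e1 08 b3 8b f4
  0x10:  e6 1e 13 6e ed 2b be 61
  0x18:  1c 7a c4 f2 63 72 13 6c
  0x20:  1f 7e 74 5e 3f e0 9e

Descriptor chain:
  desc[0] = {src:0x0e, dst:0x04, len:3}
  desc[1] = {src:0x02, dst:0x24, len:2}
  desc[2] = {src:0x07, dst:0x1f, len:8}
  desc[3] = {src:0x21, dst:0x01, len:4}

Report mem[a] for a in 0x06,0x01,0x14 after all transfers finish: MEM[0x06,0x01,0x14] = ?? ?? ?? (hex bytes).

D0: mem[0x04..0x06] <- [8b f4 e6]
D1: mem[0x24..0x25] <- [d0 77]
D2: mem[0x1f..0x26] <- [27 5c b4 bd e1 08 b3 8b]
D3: mem[0x01..0x04] <- [b4 bd e1 08]
query mem[0x06]=0xe6, mem[0x01]=0xb4, mem[0x14]=0xed

MEM[0x06,0x01,0x14] = e6 b4 ed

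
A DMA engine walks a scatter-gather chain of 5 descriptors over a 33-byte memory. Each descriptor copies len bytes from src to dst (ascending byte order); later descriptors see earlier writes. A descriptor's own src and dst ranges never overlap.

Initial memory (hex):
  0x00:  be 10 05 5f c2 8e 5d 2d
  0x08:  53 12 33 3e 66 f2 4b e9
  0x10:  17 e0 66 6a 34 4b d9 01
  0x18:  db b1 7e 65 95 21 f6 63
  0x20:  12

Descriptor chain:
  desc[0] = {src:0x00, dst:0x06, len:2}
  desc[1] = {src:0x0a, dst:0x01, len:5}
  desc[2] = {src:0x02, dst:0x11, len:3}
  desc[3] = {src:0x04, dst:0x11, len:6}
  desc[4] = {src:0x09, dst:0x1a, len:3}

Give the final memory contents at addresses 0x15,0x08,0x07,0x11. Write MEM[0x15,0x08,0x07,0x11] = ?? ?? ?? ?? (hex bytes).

MEM[0x15,0x08,0x07,0x11] = 53 53 10 f2

#0 dst[0x06+2] := {0xbe,0x10}
#1 dst[0x01+5] := {0x33,0x3e,0x66,0xf2,0x4b}
#2 dst[0x11+3] := {0x3e,0x66,0xf2}
#3 dst[0x11+6] := {0xf2,0x4b,0xbe,0x10,0x53,0x12}
#4 dst[0x1a+3] := {0x12,0x33,0x3e}
query mem[0x15]=0x53, mem[0x08]=0x53, mem[0x07]=0x10, mem[0x11]=0xf2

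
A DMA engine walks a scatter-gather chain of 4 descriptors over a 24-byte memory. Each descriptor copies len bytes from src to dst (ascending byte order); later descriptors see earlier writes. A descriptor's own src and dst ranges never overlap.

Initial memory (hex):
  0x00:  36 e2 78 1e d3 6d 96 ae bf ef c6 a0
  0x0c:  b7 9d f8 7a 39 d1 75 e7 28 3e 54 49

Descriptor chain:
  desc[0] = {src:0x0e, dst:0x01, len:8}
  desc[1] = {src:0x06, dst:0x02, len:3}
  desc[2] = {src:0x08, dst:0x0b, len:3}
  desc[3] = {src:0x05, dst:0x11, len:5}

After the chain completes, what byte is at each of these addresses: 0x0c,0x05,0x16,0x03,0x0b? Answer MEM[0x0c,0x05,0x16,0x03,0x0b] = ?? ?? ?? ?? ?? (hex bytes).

D0: mem[0x01..0x08] <- [f8 7a 39 d1 75 e7 28 3e]
D1: mem[0x02..0x04] <- [e7 28 3e]
D2: mem[0x0b..0x0d] <- [3e ef c6]
D3: mem[0x11..0x15] <- [75 e7 28 3e ef]
query mem[0x0c]=0xef, mem[0x05]=0x75, mem[0x16]=0x54, mem[0x03]=0x28, mem[0x0b]=0x3e

MEM[0x0c,0x05,0x16,0x03,0x0b] = ef 75 54 28 3e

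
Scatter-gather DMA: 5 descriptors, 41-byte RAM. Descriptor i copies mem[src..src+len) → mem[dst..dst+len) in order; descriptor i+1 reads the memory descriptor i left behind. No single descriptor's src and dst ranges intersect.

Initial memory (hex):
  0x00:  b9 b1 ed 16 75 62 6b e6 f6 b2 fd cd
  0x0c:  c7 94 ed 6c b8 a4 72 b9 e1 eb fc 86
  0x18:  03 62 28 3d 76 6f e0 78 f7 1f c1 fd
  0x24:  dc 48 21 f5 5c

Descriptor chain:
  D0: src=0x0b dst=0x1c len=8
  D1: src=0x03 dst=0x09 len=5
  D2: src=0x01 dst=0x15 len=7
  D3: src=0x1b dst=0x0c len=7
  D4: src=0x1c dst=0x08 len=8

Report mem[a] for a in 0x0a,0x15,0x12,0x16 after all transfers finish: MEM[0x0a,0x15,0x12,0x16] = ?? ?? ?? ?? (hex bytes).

D0: mem[0x1c..0x23] <- [cd c7 94 ed 6c b8 a4 72]
D1: mem[0x09..0x0d] <- [16 75 62 6b e6]
D2: mem[0x15..0x1b] <- [b1 ed 16 75 62 6b e6]
D3: mem[0x0c..0x12] <- [e6 cd c7 94 ed 6c b8]
D4: mem[0x08..0x0f] <- [cd c7 94 ed 6c b8 a4 72]
query mem[0x0a]=0x94, mem[0x15]=0xb1, mem[0x12]=0xb8, mem[0x16]=0xed

MEM[0x0a,0x15,0x12,0x16] = 94 b1 b8 ed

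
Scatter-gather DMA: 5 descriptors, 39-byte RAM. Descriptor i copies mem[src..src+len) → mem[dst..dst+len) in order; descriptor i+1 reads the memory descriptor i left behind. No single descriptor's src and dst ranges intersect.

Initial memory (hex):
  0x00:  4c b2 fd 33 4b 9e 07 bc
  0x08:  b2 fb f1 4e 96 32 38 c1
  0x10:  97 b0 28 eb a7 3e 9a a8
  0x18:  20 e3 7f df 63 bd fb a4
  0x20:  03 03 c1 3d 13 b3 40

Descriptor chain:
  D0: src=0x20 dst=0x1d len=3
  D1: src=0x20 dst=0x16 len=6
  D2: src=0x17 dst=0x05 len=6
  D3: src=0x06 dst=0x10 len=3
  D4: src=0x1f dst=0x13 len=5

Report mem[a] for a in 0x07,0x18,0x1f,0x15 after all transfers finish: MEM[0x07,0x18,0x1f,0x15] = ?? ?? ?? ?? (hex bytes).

MEM[0x07,0x18,0x1f,0x15] = 3d c1 c1 03

D0: mem[0x1d..0x1f] <- [03 03 c1]
D1: mem[0x16..0x1b] <- [03 03 c1 3d 13 b3]
D2: mem[0x05..0x0a] <- [03 c1 3d 13 b3 63]
D3: mem[0x10..0x12] <- [c1 3d 13]
D4: mem[0x13..0x17] <- [c1 03 03 c1 3d]
query mem[0x07]=0x3d, mem[0x18]=0xc1, mem[0x1f]=0xc1, mem[0x15]=0x03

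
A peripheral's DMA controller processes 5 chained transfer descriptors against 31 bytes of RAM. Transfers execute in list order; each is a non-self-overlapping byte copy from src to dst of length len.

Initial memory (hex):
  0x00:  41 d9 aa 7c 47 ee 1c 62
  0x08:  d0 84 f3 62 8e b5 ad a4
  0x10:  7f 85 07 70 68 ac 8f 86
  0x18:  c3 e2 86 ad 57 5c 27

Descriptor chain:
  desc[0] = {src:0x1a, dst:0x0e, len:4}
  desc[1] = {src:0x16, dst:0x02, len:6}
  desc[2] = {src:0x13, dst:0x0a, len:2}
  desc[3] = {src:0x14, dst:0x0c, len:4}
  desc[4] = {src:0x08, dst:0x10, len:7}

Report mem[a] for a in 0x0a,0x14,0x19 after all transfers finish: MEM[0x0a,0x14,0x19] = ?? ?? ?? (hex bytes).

  after D0: wrote 4B at 0x0e = 86ad575c
  after D1: wrote 6B at 0x02 = 8f86c3e286ad
  after D2: wrote 2B at 0x0a = 7068
  after D3: wrote 4B at 0x0c = 68ac8f86
  after D4: wrote 7B at 0x10 = d084706868ac8f
query mem[0x0a]=0x70, mem[0x14]=0x68, mem[0x19]=0xe2

MEM[0x0a,0x14,0x19] = 70 68 e2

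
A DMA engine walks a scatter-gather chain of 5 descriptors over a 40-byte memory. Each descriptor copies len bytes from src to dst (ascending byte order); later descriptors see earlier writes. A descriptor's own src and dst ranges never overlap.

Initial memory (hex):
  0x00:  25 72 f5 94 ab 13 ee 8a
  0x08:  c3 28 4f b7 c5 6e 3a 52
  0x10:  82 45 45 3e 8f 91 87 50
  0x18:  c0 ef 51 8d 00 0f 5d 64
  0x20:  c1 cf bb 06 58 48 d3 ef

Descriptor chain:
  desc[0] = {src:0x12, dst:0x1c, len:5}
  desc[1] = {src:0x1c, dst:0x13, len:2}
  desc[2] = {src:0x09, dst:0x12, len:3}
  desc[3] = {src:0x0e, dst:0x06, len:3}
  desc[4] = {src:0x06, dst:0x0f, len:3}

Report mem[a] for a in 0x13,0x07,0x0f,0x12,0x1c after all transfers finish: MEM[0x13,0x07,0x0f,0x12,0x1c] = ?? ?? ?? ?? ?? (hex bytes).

#0 dst[0x1c+5] := {0x45,0x3e,0x8f,0x91,0x87}
#1 dst[0x13+2] := {0x45,0x3e}
#2 dst[0x12+3] := {0x28,0x4f,0xb7}
#3 dst[0x06+3] := {0x3a,0x52,0x82}
#4 dst[0x0f+3] := {0x3a,0x52,0x82}
query mem[0x13]=0x4f, mem[0x07]=0x52, mem[0x0f]=0x3a, mem[0x12]=0x28, mem[0x1c]=0x45

MEM[0x13,0x07,0x0f,0x12,0x1c] = 4f 52 3a 28 45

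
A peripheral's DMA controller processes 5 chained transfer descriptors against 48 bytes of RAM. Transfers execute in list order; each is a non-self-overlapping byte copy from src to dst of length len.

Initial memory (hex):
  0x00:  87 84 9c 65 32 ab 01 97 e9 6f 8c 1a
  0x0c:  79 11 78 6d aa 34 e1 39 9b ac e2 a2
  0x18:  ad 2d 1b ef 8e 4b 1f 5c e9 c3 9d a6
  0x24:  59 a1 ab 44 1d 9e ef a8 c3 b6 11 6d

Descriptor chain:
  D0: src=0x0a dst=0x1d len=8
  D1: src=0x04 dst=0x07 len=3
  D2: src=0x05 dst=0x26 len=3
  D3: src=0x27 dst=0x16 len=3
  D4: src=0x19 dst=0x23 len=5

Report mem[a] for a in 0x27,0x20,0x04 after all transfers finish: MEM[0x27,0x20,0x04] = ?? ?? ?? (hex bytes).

MEM[0x27,0x20,0x04] = 8c 11 32

D0: mem[0x1d..0x24] <- [8c 1a 79 11 78 6d aa 34]
D1: mem[0x07..0x09] <- [32 ab 01]
D2: mem[0x26..0x28] <- [ab 01 32]
D3: mem[0x16..0x18] <- [01 32 9e]
D4: mem[0x23..0x27] <- [2d 1b ef 8e 8c]
query mem[0x27]=0x8c, mem[0x20]=0x11, mem[0x04]=0x32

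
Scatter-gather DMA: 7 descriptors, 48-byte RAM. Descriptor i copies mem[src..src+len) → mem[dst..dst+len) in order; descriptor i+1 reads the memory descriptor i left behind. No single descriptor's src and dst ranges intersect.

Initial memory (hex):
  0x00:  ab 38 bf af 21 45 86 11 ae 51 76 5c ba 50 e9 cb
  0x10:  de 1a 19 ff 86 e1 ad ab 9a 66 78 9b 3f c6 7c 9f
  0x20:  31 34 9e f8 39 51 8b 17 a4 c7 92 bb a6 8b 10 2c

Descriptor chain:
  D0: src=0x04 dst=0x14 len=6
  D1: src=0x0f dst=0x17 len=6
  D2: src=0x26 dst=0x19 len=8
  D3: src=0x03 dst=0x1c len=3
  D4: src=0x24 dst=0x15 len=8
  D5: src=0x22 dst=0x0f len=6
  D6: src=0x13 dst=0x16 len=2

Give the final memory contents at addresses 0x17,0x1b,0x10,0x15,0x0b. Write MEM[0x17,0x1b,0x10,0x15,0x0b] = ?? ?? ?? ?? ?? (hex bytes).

[0] 0x04->0x14 len=6 : 21 45 86 11 ae 51
[1] 0x0f->0x17 len=6 : cb de 1a 19 ff 21
[2] 0x26->0x19 len=8 : 8b 17 a4 c7 92 bb a6 8b
[3] 0x03->0x1c len=3 : af 21 45
[4] 0x24->0x15 len=8 : 39 51 8b 17 a4 c7 92 bb
[5] 0x22->0x0f len=6 : 9e f8 39 51 8b 17
[6] 0x13->0x16 len=2 : 8b 17
query mem[0x17]=0x17, mem[0x1b]=0x92, mem[0x10]=0xf8, mem[0x15]=0x39, mem[0x0b]=0x5c

MEM[0x17,0x1b,0x10,0x15,0x0b] = 17 92 f8 39 5c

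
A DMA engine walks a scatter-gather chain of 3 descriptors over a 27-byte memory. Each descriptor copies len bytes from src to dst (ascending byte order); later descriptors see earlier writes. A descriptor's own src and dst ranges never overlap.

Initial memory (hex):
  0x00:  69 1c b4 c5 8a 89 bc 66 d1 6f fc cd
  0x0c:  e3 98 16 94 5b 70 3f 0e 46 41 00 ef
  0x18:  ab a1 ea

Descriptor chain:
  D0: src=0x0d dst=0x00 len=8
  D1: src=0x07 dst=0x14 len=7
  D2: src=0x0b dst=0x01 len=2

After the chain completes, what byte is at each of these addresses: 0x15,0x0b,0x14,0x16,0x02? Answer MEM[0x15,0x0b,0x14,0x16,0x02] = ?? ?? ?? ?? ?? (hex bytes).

MEM[0x15,0x0b,0x14,0x16,0x02] = d1 cd 46 6f e3

#0 dst[0x00+8] := {0x98,0x16,0x94,0x5b,0x70,0x3f,0x0e,0x46}
#1 dst[0x14+7] := {0x46,0xd1,0x6f,0xfc,0xcd,0xe3,0x98}
#2 dst[0x01+2] := {0xcd,0xe3}
query mem[0x15]=0xd1, mem[0x0b]=0xcd, mem[0x14]=0x46, mem[0x16]=0x6f, mem[0x02]=0xe3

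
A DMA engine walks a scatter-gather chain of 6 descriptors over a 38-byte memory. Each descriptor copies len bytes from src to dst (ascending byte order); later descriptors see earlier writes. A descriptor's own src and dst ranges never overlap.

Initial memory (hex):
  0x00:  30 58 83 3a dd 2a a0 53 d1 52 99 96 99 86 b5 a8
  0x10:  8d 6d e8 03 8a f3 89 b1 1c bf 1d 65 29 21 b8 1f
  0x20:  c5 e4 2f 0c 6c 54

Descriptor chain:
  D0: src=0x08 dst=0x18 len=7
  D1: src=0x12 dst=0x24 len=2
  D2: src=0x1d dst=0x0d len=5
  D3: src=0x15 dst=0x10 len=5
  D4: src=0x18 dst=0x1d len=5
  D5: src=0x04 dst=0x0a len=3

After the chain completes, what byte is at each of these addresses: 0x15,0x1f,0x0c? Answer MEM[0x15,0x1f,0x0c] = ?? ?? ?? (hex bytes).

[0] 0x08->0x18 len=7 : d1 52 99 96 99 86 b5
[1] 0x12->0x24 len=2 : e8 03
[2] 0x1d->0x0d len=5 : 86 b5 1f c5 e4
[3] 0x15->0x10 len=5 : f3 89 b1 d1 52
[4] 0x18->0x1d len=5 : d1 52 99 96 99
[5] 0x04->0x0a len=3 : dd 2a a0
query mem[0x15]=0xf3, mem[0x1f]=0x99, mem[0x0c]=0xa0

MEM[0x15,0x1f,0x0c] = f3 99 a0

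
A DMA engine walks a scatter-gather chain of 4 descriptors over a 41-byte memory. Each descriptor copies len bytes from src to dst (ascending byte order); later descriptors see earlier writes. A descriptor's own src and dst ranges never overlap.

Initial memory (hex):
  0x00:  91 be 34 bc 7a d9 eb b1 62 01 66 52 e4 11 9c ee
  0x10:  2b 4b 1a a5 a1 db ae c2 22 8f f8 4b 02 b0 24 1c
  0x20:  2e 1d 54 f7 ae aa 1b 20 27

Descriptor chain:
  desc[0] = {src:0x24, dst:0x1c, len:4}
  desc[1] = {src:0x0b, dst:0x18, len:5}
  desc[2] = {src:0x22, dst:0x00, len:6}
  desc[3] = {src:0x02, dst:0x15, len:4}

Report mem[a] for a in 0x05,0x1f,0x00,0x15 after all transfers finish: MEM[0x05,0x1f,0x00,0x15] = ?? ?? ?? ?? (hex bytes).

[0] 0x24->0x1c len=4 : ae aa 1b 20
[1] 0x0b->0x18 len=5 : 52 e4 11 9c ee
[2] 0x22->0x00 len=6 : 54 f7 ae aa 1b 20
[3] 0x02->0x15 len=4 : ae aa 1b 20
query mem[0x05]=0x20, mem[0x1f]=0x20, mem[0x00]=0x54, mem[0x15]=0xae

MEM[0x05,0x1f,0x00,0x15] = 20 20 54 ae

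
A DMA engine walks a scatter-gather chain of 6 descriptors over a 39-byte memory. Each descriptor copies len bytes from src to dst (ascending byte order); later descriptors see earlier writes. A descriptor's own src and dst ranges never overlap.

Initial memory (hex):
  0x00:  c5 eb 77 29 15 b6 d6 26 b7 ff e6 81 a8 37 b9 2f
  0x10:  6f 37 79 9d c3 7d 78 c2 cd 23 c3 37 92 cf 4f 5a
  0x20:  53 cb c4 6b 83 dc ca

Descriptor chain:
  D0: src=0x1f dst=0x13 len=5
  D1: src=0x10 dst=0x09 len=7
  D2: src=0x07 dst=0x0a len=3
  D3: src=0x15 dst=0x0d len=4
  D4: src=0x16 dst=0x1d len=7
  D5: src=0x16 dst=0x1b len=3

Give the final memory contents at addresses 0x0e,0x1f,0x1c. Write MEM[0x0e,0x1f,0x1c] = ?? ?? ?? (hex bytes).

[0] 0x1f->0x13 len=5 : 5a 53 cb c4 6b
[1] 0x10->0x09 len=7 : 6f 37 79 5a 53 cb c4
[2] 0x07->0x0a len=3 : 26 b7 6f
[3] 0x15->0x0d len=4 : cb c4 6b cd
[4] 0x16->0x1d len=7 : c4 6b cd 23 c3 37 92
[5] 0x16->0x1b len=3 : c4 6b cd
query mem[0x0e]=0xc4, mem[0x1f]=0xcd, mem[0x1c]=0x6b

MEM[0x0e,0x1f,0x1c] = c4 cd 6b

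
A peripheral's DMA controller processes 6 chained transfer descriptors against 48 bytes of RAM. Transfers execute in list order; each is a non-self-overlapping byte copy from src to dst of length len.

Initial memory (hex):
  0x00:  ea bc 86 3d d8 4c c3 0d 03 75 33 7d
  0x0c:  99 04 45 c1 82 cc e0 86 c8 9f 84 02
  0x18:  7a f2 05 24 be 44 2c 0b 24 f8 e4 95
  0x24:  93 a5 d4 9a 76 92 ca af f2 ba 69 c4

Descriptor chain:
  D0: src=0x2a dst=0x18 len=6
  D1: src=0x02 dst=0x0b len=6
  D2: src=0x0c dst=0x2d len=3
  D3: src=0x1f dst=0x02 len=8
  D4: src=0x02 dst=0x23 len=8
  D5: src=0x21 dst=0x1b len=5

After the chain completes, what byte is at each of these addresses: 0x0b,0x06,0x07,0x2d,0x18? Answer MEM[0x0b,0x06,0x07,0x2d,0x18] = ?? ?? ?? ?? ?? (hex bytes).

MEM[0x0b,0x06,0x07,0x2d,0x18] = 86 95 93 3d ca

  after D0: wrote 6B at 0x18 = caaff2ba69c4
  after D1: wrote 6B at 0x0b = 863dd84cc30d
  after D2: wrote 3B at 0x2d = 3dd84c
  after D3: wrote 8B at 0x02 = 0b24f8e49593a5d4
  after D4: wrote 8B at 0x23 = 0b24f8e49593a5d4
  after D5: wrote 5B at 0x1b = f8e40b24f8
query mem[0x0b]=0x86, mem[0x06]=0x95, mem[0x07]=0x93, mem[0x2d]=0x3d, mem[0x18]=0xca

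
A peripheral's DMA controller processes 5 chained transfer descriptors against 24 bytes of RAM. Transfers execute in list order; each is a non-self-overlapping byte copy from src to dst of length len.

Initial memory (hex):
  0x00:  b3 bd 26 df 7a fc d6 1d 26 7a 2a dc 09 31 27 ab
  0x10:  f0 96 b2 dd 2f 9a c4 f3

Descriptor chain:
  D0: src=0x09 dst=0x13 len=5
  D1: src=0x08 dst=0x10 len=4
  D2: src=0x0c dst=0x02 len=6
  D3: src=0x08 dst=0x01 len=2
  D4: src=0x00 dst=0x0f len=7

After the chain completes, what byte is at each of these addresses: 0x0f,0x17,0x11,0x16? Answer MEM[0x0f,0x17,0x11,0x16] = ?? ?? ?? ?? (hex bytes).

D0: mem[0x13..0x17] <- [7a 2a dc 09 31]
D1: mem[0x10..0x13] <- [26 7a 2a dc]
D2: mem[0x02..0x07] <- [09 31 27 ab 26 7a]
D3: mem[0x01..0x02] <- [26 7a]
D4: mem[0x0f..0x15] <- [b3 26 7a 31 27 ab 26]
query mem[0x0f]=0xb3, mem[0x17]=0x31, mem[0x11]=0x7a, mem[0x16]=0x09

MEM[0x0f,0x17,0x11,0x16] = b3 31 7a 09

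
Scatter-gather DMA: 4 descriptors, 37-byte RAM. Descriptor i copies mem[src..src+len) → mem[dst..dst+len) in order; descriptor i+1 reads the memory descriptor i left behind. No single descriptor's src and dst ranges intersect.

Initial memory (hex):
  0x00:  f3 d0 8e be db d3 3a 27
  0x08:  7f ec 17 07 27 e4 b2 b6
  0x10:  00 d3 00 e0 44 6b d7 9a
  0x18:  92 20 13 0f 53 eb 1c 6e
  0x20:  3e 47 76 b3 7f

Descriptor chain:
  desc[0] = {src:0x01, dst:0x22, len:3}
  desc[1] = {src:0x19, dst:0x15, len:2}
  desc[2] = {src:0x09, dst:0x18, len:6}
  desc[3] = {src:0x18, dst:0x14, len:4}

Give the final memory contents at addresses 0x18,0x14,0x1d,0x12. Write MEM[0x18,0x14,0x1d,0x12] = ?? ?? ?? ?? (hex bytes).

MEM[0x18,0x14,0x1d,0x12] = ec ec b2 00

[0] 0x01->0x22 len=3 : d0 8e be
[1] 0x19->0x15 len=2 : 20 13
[2] 0x09->0x18 len=6 : ec 17 07 27 e4 b2
[3] 0x18->0x14 len=4 : ec 17 07 27
query mem[0x18]=0xec, mem[0x14]=0xec, mem[0x1d]=0xb2, mem[0x12]=0x00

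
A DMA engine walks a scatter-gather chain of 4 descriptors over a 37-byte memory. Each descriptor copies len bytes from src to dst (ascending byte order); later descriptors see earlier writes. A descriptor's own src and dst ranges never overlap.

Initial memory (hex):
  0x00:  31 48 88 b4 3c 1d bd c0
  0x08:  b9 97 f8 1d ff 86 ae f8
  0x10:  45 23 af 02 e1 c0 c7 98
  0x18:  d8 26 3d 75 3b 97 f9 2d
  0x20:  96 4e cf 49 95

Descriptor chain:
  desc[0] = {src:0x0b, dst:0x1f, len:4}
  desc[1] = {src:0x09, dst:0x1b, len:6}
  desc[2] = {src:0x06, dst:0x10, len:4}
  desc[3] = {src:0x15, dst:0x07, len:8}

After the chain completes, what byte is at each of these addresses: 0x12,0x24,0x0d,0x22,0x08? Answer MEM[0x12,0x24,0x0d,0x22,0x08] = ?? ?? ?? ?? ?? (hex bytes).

MEM[0x12,0x24,0x0d,0x22,0x08] = b9 95 97 ae c7

[0] 0x0b->0x1f len=4 : 1d ff 86 ae
[1] 0x09->0x1b len=6 : 97 f8 1d ff 86 ae
[2] 0x06->0x10 len=4 : bd c0 b9 97
[3] 0x15->0x07 len=8 : c0 c7 98 d8 26 3d 97 f8
query mem[0x12]=0xb9, mem[0x24]=0x95, mem[0x0d]=0x97, mem[0x22]=0xae, mem[0x08]=0xc7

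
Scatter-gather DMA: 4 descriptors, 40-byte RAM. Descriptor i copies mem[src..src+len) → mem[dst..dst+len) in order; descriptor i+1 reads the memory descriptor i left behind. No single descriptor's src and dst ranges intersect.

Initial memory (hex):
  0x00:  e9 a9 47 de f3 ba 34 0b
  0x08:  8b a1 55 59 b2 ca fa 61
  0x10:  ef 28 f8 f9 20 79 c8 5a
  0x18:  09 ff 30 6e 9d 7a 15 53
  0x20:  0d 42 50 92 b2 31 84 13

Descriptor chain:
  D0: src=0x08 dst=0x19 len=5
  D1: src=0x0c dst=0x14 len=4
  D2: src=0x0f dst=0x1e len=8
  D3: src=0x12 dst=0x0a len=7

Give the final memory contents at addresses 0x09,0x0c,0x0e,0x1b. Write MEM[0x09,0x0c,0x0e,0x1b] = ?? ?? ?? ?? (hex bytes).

#0 dst[0x19+5] := {0x8b,0xa1,0x55,0x59,0xb2}
#1 dst[0x14+4] := {0xb2,0xca,0xfa,0x61}
#2 dst[0x1e+8] := {0x61,0xef,0x28,0xf8,0xf9,0xb2,0xca,0xfa}
#3 dst[0x0a+7] := {0xf8,0xf9,0xb2,0xca,0xfa,0x61,0x09}
query mem[0x09]=0xa1, mem[0x0c]=0xb2, mem[0x0e]=0xfa, mem[0x1b]=0x55

MEM[0x09,0x0c,0x0e,0x1b] = a1 b2 fa 55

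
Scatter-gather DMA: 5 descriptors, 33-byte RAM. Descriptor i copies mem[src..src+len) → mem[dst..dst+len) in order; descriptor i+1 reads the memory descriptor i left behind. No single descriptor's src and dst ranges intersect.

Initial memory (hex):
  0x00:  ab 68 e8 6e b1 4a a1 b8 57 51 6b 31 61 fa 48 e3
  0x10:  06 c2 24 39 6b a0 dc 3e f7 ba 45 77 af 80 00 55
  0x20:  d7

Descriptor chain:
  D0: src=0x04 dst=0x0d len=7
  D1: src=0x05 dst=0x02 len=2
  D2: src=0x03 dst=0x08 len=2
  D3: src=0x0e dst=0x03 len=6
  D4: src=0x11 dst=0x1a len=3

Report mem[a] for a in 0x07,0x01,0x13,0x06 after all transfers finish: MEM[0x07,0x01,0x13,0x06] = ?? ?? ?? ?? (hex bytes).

MEM[0x07,0x01,0x13,0x06] = 51 68 6b 57

  after D0: wrote 7B at 0x0d = b14aa1b857516b
  after D1: wrote 2B at 0x02 = 4aa1
  after D2: wrote 2B at 0x08 = a1b1
  after D3: wrote 6B at 0x03 = 4aa1b857516b
  after D4: wrote 3B at 0x1a = 57516b
query mem[0x07]=0x51, mem[0x01]=0x68, mem[0x13]=0x6b, mem[0x06]=0x57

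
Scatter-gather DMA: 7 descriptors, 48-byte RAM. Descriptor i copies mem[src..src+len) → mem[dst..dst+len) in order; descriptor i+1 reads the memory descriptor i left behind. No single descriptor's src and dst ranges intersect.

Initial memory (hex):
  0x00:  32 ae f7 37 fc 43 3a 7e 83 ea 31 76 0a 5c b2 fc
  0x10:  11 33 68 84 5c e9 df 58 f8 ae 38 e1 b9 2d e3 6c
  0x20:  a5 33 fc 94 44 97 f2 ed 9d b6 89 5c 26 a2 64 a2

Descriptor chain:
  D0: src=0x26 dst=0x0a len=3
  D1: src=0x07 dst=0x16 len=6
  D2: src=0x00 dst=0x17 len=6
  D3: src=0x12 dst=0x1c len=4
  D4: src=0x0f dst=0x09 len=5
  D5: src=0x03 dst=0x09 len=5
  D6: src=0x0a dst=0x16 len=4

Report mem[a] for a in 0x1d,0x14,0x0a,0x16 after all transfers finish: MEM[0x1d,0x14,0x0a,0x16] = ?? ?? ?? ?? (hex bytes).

[0] 0x26->0x0a len=3 : f2 ed 9d
[1] 0x07->0x16 len=6 : 7e 83 ea f2 ed 9d
[2] 0x00->0x17 len=6 : 32 ae f7 37 fc 43
[3] 0x12->0x1c len=4 : 68 84 5c e9
[4] 0x0f->0x09 len=5 : fc 11 33 68 84
[5] 0x03->0x09 len=5 : 37 fc 43 3a 7e
[6] 0x0a->0x16 len=4 : fc 43 3a 7e
query mem[0x1d]=0x84, mem[0x14]=0x5c, mem[0x0a]=0xfc, mem[0x16]=0xfc

MEM[0x1d,0x14,0x0a,0x16] = 84 5c fc fc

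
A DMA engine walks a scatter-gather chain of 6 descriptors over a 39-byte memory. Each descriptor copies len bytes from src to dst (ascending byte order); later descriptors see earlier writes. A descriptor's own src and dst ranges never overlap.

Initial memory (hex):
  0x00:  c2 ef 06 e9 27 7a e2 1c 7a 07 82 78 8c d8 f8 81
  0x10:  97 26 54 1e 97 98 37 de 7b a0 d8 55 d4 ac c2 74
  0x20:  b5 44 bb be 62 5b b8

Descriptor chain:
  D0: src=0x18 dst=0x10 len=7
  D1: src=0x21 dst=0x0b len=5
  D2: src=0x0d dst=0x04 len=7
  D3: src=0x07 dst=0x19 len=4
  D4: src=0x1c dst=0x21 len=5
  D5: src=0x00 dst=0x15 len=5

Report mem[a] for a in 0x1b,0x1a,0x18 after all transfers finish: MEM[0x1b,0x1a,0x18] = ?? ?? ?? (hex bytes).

#0 dst[0x10+7] := {0x7b,0xa0,0xd8,0x55,0xd4,0xac,0xc2}
#1 dst[0x0b+5] := {0x44,0xbb,0xbe,0x62,0x5b}
#2 dst[0x04+7] := {0xbe,0x62,0x5b,0x7b,0xa0,0xd8,0x55}
#3 dst[0x19+4] := {0x7b,0xa0,0xd8,0x55}
#4 dst[0x21+5] := {0x55,0xac,0xc2,0x74,0xb5}
#5 dst[0x15+5] := {0xc2,0xef,0x06,0xe9,0xbe}
query mem[0x1b]=0xd8, mem[0x1a]=0xa0, mem[0x18]=0xe9

MEM[0x1b,0x1a,0x18] = d8 a0 e9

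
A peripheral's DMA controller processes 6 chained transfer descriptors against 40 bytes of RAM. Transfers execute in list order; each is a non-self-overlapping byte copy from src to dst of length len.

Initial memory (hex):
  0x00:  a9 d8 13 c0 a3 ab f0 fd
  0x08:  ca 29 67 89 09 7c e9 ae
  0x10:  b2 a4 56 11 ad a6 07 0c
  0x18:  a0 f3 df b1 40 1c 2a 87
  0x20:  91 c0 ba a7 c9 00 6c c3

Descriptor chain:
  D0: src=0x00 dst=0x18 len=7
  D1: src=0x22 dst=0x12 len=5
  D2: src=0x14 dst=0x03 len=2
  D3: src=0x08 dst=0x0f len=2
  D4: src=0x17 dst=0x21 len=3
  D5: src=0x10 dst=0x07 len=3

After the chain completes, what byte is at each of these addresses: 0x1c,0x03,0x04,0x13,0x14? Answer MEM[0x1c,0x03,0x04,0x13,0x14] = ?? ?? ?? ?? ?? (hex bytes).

#0 dst[0x18+7] := {0xa9,0xd8,0x13,0xc0,0xa3,0xab,0xf0}
#1 dst[0x12+5] := {0xba,0xa7,0xc9,0x00,0x6c}
#2 dst[0x03+2] := {0xc9,0x00}
#3 dst[0x0f+2] := {0xca,0x29}
#4 dst[0x21+3] := {0x0c,0xa9,0xd8}
#5 dst[0x07+3] := {0x29,0xa4,0xba}
query mem[0x1c]=0xa3, mem[0x03]=0xc9, mem[0x04]=0x00, mem[0x13]=0xa7, mem[0x14]=0xc9

MEM[0x1c,0x03,0x04,0x13,0x14] = a3 c9 00 a7 c9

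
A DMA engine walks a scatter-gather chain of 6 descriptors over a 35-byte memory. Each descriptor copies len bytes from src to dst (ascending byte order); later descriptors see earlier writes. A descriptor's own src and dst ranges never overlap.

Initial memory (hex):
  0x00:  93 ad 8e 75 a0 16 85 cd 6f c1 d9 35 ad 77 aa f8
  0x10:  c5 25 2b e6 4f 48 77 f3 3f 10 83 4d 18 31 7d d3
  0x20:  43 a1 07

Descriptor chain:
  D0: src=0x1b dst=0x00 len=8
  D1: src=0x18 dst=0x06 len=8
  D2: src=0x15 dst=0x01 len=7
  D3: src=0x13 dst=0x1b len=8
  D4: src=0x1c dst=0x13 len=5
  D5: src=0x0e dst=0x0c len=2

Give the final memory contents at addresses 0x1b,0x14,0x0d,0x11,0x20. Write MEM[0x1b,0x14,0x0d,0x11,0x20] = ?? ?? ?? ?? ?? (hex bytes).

MEM[0x1b,0x14,0x0d,0x11,0x20] = e6 48 f8 25 3f

#0 dst[0x00+8] := {0x4d,0x18,0x31,0x7d,0xd3,0x43,0xa1,0x07}
#1 dst[0x06+8] := {0x3f,0x10,0x83,0x4d,0x18,0x31,0x7d,0xd3}
#2 dst[0x01+7] := {0x48,0x77,0xf3,0x3f,0x10,0x83,0x4d}
#3 dst[0x1b+8] := {0xe6,0x4f,0x48,0x77,0xf3,0x3f,0x10,0x83}
#4 dst[0x13+5] := {0x4f,0x48,0x77,0xf3,0x3f}
#5 dst[0x0c+2] := {0xaa,0xf8}
query mem[0x1b]=0xe6, mem[0x14]=0x48, mem[0x0d]=0xf8, mem[0x11]=0x25, mem[0x20]=0x3f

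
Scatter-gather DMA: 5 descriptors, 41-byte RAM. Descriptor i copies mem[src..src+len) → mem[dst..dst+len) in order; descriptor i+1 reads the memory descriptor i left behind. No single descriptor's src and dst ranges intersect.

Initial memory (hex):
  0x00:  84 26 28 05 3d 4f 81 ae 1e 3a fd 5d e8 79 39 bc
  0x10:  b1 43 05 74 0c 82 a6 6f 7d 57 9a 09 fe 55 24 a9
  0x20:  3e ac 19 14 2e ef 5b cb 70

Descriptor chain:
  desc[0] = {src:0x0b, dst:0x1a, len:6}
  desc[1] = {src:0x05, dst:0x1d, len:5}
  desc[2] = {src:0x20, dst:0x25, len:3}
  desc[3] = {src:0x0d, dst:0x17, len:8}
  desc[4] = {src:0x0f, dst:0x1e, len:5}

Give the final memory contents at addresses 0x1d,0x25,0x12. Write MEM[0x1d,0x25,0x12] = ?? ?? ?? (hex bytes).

MEM[0x1d,0x25,0x12] = 74 1e 05

[0] 0x0b->0x1a len=6 : 5d e8 79 39 bc b1
[1] 0x05->0x1d len=5 : 4f 81 ae 1e 3a
[2] 0x20->0x25 len=3 : 1e 3a 19
[3] 0x0d->0x17 len=8 : 79 39 bc b1 43 05 74 0c
[4] 0x0f->0x1e len=5 : bc b1 43 05 74
query mem[0x1d]=0x74, mem[0x25]=0x1e, mem[0x12]=0x05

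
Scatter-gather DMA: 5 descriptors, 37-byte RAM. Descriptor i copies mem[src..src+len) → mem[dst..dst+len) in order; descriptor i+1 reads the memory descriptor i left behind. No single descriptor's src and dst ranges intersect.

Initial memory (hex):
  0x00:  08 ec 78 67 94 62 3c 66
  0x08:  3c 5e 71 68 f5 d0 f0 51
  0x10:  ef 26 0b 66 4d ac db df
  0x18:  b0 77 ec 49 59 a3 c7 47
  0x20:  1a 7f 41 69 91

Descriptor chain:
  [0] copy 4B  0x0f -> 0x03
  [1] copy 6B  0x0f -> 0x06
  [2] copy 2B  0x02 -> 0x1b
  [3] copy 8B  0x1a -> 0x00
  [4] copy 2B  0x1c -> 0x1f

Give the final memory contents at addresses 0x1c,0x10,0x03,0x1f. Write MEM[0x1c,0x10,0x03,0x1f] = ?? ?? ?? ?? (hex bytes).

MEM[0x1c,0x10,0x03,0x1f] = 51 ef a3 51

[0] 0x0f->0x03 len=4 : 51 ef 26 0b
[1] 0x0f->0x06 len=6 : 51 ef 26 0b 66 4d
[2] 0x02->0x1b len=2 : 78 51
[3] 0x1a->0x00 len=8 : ec 78 51 a3 c7 47 1a 7f
[4] 0x1c->0x1f len=2 : 51 a3
query mem[0x1c]=0x51, mem[0x10]=0xef, mem[0x03]=0xa3, mem[0x1f]=0x51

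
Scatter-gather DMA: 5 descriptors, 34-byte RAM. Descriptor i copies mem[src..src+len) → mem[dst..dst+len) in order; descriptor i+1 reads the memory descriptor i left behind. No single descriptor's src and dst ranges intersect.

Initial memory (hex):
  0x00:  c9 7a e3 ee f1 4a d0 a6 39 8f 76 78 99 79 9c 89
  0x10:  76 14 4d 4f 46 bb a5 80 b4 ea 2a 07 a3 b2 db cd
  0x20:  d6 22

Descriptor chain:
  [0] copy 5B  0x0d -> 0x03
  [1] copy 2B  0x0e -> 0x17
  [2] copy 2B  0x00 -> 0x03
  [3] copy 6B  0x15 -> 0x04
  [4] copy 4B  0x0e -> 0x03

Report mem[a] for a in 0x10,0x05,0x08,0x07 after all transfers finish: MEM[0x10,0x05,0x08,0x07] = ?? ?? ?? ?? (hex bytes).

MEM[0x10,0x05,0x08,0x07] = 76 76 ea 89

  after D0: wrote 5B at 0x03 = 799c897614
  after D1: wrote 2B at 0x17 = 9c89
  after D2: wrote 2B at 0x03 = c97a
  after D3: wrote 6B at 0x04 = bba59c89ea2a
  after D4: wrote 4B at 0x03 = 9c897614
query mem[0x10]=0x76, mem[0x05]=0x76, mem[0x08]=0xea, mem[0x07]=0x89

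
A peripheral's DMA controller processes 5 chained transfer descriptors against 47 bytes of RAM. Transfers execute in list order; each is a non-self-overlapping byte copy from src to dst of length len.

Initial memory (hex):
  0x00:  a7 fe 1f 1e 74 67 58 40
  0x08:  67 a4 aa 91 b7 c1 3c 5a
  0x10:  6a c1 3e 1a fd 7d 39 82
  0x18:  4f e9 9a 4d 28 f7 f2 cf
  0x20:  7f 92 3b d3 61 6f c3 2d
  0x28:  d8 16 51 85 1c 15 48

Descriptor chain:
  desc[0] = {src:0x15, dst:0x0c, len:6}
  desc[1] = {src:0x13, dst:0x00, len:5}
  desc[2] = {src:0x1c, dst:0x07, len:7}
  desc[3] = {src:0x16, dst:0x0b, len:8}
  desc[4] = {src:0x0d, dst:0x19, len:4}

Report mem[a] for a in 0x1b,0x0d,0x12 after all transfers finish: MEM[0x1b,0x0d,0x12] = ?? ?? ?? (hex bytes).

D0: mem[0x0c..0x11] <- [7d 39 82 4f e9 9a]
D1: mem[0x00..0x04] <- [1a fd 7d 39 82]
D2: mem[0x07..0x0d] <- [28 f7 f2 cf 7f 92 3b]
D3: mem[0x0b..0x12] <- [39 82 4f e9 9a 4d 28 f7]
D4: mem[0x19..0x1c] <- [4f e9 9a 4d]
query mem[0x1b]=0x9a, mem[0x0d]=0x4f, mem[0x12]=0xf7

MEM[0x1b,0x0d,0x12] = 9a 4f f7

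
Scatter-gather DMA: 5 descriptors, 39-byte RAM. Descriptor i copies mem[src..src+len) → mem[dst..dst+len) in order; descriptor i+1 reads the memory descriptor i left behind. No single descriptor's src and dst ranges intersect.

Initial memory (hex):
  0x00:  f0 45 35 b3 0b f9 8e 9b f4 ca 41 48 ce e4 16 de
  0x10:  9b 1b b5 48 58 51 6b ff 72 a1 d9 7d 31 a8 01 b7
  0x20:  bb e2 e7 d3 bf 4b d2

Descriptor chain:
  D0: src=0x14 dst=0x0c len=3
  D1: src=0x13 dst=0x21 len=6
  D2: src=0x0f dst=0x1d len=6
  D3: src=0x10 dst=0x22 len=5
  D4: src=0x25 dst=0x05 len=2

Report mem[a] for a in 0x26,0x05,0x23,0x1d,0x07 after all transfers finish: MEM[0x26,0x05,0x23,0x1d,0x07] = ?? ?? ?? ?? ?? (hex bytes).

  after D0: wrote 3B at 0x0c = 58516b
  after D1: wrote 6B at 0x21 = 4858516bff72
  after D2: wrote 6B at 0x1d = de9b1bb54858
  after D3: wrote 5B at 0x22 = 9b1bb54858
  after D4: wrote 2B at 0x05 = 4858
query mem[0x26]=0x58, mem[0x05]=0x48, mem[0x23]=0x1b, mem[0x1d]=0xde, mem[0x07]=0x9b

MEM[0x26,0x05,0x23,0x1d,0x07] = 58 48 1b de 9b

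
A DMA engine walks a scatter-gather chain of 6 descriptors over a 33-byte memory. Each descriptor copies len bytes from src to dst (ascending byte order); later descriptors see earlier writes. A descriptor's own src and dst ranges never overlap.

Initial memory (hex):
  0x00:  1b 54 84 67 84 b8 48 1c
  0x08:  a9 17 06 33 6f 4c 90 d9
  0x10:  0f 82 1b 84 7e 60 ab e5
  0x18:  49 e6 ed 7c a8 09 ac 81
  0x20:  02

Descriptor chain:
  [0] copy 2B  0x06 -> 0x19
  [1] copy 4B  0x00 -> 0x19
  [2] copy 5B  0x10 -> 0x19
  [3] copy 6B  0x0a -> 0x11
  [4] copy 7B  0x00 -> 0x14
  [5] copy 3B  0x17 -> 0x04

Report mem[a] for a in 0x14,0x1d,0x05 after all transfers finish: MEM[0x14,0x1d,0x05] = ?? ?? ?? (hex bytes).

MEM[0x14,0x1d,0x05] = 1b 7e 84

D0: mem[0x19..0x1a] <- [48 1c]
D1: mem[0x19..0x1c] <- [1b 54 84 67]
D2: mem[0x19..0x1d] <- [0f 82 1b 84 7e]
D3: mem[0x11..0x16] <- [06 33 6f 4c 90 d9]
D4: mem[0x14..0x1a] <- [1b 54 84 67 84 b8 48]
D5: mem[0x04..0x06] <- [67 84 b8]
query mem[0x14]=0x1b, mem[0x1d]=0x7e, mem[0x05]=0x84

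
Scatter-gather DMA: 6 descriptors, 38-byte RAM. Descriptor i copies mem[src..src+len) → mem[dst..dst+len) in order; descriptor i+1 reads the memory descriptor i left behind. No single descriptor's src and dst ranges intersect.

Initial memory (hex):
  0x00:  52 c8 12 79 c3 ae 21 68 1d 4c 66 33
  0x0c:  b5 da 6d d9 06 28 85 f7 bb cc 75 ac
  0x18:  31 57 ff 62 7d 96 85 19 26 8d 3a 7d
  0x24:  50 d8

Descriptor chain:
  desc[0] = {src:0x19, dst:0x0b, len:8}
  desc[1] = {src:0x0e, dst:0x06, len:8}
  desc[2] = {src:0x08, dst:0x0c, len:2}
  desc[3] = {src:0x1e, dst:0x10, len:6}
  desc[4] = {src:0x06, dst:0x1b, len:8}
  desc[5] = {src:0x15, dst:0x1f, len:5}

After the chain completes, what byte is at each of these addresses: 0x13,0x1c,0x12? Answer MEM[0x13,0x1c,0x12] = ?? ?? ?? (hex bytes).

MEM[0x13,0x1c,0x12] = 8d 96 26

#0 dst[0x0b+8] := {0x57,0xff,0x62,0x7d,0x96,0x85,0x19,0x26}
#1 dst[0x06+8] := {0x7d,0x96,0x85,0x19,0x26,0xf7,0xbb,0xcc}
#2 dst[0x0c+2] := {0x85,0x19}
#3 dst[0x10+6] := {0x85,0x19,0x26,0x8d,0x3a,0x7d}
#4 dst[0x1b+8] := {0x7d,0x96,0x85,0x19,0x26,0xf7,0x85,0x19}
#5 dst[0x1f+5] := {0x7d,0x75,0xac,0x31,0x57}
query mem[0x13]=0x8d, mem[0x1c]=0x96, mem[0x12]=0x26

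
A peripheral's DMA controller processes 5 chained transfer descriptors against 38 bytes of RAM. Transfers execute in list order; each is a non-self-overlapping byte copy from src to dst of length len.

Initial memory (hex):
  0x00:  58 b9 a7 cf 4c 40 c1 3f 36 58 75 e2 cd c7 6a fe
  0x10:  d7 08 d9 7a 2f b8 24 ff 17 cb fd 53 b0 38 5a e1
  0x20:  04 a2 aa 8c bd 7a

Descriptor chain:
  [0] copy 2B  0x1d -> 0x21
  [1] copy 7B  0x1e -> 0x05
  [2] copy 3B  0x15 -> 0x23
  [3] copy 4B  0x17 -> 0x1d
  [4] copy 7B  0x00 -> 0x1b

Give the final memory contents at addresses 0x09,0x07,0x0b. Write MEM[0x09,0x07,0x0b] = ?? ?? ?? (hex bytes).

[0] 0x1d->0x21 len=2 : 38 5a
[1] 0x1e->0x05 len=7 : 5a e1 04 38 5a 8c bd
[2] 0x15->0x23 len=3 : b8 24 ff
[3] 0x17->0x1d len=4 : ff 17 cb fd
[4] 0x00->0x1b len=7 : 58 b9 a7 cf 4c 5a e1
query mem[0x09]=0x5a, mem[0x07]=0x04, mem[0x0b]=0xbd

MEM[0x09,0x07,0x0b] = 5a 04 bd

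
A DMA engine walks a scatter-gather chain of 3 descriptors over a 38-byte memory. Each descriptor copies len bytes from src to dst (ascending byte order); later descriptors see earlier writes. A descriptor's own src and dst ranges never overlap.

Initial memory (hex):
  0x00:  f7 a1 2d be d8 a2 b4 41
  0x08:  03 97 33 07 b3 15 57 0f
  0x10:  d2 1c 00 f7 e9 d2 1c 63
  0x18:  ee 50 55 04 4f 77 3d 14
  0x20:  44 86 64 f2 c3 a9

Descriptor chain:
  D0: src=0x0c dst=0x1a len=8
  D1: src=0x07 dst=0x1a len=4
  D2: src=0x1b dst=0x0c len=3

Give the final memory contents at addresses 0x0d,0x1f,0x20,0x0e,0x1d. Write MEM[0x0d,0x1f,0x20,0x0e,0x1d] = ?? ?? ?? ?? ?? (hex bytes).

MEM[0x0d,0x1f,0x20,0x0e,0x1d] = 97 1c 00 33 33

#0 dst[0x1a+8] := {0xb3,0x15,0x57,0x0f,0xd2,0x1c,0x00,0xf7}
#1 dst[0x1a+4] := {0x41,0x03,0x97,0x33}
#2 dst[0x0c+3] := {0x03,0x97,0x33}
query mem[0x0d]=0x97, mem[0x1f]=0x1c, mem[0x20]=0x00, mem[0x0e]=0x33, mem[0x1d]=0x33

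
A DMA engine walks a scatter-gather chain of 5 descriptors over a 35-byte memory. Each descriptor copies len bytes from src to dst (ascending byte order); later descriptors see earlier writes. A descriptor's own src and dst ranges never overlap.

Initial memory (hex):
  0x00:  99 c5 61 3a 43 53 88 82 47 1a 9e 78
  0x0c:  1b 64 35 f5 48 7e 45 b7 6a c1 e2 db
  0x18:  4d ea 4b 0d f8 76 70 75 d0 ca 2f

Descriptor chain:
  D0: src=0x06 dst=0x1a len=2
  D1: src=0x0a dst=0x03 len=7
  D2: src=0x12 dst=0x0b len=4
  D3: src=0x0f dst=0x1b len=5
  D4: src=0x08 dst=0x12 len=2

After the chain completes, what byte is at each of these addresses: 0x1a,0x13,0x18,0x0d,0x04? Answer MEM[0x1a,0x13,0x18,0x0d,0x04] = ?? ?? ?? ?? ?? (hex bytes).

[0] 0x06->0x1a len=2 : 88 82
[1] 0x0a->0x03 len=7 : 9e 78 1b 64 35 f5 48
[2] 0x12->0x0b len=4 : 45 b7 6a c1
[3] 0x0f->0x1b len=5 : f5 48 7e 45 b7
[4] 0x08->0x12 len=2 : f5 48
query mem[0x1a]=0x88, mem[0x13]=0x48, mem[0x18]=0x4d, mem[0x0d]=0x6a, mem[0x04]=0x78

MEM[0x1a,0x13,0x18,0x0d,0x04] = 88 48 4d 6a 78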